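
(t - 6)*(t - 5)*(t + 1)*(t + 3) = t^4 - 7*t^3 - 11*t^2 + 87*t + 90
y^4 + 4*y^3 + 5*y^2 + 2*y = y*(y + 1)^2*(y + 2)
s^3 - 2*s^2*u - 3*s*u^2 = s*(s - 3*u)*(s + u)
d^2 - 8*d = d*(d - 8)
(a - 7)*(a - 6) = a^2 - 13*a + 42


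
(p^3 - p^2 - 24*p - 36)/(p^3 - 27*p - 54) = (p + 2)/(p + 3)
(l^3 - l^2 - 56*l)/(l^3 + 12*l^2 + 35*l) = (l - 8)/(l + 5)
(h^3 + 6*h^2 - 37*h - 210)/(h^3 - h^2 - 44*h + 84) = (h + 5)/(h - 2)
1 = 1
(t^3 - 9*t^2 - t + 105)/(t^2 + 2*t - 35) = (t^2 - 4*t - 21)/(t + 7)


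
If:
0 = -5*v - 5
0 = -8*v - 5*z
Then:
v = -1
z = 8/5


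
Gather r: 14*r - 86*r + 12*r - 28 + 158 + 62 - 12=180 - 60*r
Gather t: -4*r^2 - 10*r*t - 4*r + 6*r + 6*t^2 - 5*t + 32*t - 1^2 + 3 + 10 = -4*r^2 + 2*r + 6*t^2 + t*(27 - 10*r) + 12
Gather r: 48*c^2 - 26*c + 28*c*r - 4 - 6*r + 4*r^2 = 48*c^2 - 26*c + 4*r^2 + r*(28*c - 6) - 4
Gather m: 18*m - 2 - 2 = 18*m - 4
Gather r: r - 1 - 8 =r - 9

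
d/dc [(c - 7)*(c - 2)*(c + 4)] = 3*c^2 - 10*c - 22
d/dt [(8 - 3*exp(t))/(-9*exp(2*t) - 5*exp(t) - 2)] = (-27*exp(2*t) + 144*exp(t) + 46)*exp(t)/(81*exp(4*t) + 90*exp(3*t) + 61*exp(2*t) + 20*exp(t) + 4)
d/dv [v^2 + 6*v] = 2*v + 6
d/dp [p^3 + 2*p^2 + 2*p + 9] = 3*p^2 + 4*p + 2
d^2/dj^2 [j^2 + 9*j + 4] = 2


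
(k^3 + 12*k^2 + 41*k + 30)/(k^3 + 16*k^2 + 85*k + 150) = (k + 1)/(k + 5)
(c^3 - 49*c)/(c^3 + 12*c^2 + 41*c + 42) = c*(c - 7)/(c^2 + 5*c + 6)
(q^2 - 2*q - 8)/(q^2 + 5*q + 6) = (q - 4)/(q + 3)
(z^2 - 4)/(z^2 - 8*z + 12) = (z + 2)/(z - 6)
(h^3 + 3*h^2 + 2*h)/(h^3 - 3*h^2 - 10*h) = (h + 1)/(h - 5)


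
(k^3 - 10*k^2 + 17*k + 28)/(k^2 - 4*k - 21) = (k^2 - 3*k - 4)/(k + 3)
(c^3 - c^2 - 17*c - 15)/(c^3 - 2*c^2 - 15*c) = (c + 1)/c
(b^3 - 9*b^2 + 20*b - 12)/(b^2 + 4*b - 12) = (b^2 - 7*b + 6)/(b + 6)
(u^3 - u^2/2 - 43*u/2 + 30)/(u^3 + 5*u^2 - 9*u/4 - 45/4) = 2*(u - 4)/(2*u + 3)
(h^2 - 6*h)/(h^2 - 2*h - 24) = h/(h + 4)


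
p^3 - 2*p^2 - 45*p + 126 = (p - 6)*(p - 3)*(p + 7)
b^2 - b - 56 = (b - 8)*(b + 7)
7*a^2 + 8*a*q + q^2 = (a + q)*(7*a + q)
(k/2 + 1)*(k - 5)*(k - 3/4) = k^3/2 - 15*k^2/8 - 31*k/8 + 15/4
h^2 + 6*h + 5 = (h + 1)*(h + 5)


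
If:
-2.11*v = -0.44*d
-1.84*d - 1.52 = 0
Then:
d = -0.83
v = -0.17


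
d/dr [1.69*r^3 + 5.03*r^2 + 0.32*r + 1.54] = 5.07*r^2 + 10.06*r + 0.32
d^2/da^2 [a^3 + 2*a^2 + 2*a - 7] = 6*a + 4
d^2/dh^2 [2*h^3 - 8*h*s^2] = 12*h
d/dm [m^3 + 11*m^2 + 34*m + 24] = 3*m^2 + 22*m + 34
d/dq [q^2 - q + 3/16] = 2*q - 1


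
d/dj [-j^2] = -2*j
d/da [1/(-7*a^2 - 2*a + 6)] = 2*(7*a + 1)/(7*a^2 + 2*a - 6)^2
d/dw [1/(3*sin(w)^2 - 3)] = -2*sin(w)/(3*cos(w)^3)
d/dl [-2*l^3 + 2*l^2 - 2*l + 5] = -6*l^2 + 4*l - 2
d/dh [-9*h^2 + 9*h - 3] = 9 - 18*h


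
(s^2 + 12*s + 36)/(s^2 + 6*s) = (s + 6)/s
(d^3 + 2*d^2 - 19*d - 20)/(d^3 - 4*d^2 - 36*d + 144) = (d^2 + 6*d + 5)/(d^2 - 36)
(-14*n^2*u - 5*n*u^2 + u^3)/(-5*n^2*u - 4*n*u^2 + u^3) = (14*n^2 + 5*n*u - u^2)/(5*n^2 + 4*n*u - u^2)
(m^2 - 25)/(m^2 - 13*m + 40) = (m + 5)/(m - 8)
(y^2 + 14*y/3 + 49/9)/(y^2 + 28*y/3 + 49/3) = (y + 7/3)/(y + 7)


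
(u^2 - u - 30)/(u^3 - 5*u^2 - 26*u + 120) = 1/(u - 4)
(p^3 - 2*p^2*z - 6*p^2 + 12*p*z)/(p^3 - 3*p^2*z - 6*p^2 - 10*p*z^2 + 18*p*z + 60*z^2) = p*(-p + 2*z)/(-p^2 + 3*p*z + 10*z^2)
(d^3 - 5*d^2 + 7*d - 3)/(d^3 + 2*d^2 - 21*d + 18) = (d - 1)/(d + 6)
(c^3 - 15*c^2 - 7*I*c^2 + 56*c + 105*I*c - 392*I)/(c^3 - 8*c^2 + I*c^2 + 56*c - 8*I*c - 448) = (c - 7)/(c + 8*I)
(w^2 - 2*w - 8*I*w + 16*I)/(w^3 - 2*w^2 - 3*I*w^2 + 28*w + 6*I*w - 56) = (w - 8*I)/(w^2 - 3*I*w + 28)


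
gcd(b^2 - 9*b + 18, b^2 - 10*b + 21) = b - 3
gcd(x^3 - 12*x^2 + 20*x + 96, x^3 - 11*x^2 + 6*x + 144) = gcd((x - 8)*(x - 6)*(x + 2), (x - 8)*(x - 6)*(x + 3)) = x^2 - 14*x + 48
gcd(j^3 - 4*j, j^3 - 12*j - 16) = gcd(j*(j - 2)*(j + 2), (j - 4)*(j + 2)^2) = j + 2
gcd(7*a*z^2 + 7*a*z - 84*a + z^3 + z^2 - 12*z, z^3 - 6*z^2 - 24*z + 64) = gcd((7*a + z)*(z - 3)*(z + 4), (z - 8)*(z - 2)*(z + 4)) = z + 4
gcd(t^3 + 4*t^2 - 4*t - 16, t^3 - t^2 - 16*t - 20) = t + 2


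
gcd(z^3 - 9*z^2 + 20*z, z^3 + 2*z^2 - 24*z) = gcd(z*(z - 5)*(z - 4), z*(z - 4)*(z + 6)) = z^2 - 4*z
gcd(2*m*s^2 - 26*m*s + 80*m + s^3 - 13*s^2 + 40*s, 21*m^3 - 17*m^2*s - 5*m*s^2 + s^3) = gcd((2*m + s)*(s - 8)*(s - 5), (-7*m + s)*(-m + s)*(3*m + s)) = 1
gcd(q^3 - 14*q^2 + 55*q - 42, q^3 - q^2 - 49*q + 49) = q^2 - 8*q + 7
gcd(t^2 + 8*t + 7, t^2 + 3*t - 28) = t + 7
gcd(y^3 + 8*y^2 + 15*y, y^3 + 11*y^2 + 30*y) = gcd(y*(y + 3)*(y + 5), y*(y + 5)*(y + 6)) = y^2 + 5*y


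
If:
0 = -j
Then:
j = 0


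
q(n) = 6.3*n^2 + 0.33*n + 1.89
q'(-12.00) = -150.87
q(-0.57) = 3.75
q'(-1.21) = -14.92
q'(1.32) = 16.96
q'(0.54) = 7.13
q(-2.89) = 53.55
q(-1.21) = 10.71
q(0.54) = 3.91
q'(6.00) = 75.93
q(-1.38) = 13.43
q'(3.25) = 41.28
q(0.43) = 3.20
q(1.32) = 13.30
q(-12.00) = 905.13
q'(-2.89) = -36.08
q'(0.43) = 5.75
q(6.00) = 230.67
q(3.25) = 69.51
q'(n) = 12.6*n + 0.33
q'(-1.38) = -17.06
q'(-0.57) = -6.85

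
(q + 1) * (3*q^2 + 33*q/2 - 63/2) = 3*q^3 + 39*q^2/2 - 15*q - 63/2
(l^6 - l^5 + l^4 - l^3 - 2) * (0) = 0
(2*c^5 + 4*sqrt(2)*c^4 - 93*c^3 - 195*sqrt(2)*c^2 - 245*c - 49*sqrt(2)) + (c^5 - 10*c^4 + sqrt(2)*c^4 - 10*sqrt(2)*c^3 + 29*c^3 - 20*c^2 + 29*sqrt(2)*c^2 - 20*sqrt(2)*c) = 3*c^5 - 10*c^4 + 5*sqrt(2)*c^4 - 64*c^3 - 10*sqrt(2)*c^3 - 166*sqrt(2)*c^2 - 20*c^2 - 245*c - 20*sqrt(2)*c - 49*sqrt(2)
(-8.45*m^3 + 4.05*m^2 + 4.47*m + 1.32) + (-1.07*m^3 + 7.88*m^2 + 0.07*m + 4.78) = -9.52*m^3 + 11.93*m^2 + 4.54*m + 6.1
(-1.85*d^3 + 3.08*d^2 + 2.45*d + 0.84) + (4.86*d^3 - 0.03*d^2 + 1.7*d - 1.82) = 3.01*d^3 + 3.05*d^2 + 4.15*d - 0.98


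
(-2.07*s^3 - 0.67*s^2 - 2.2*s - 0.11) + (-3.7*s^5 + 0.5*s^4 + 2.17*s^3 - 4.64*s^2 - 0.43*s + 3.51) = -3.7*s^5 + 0.5*s^4 + 0.1*s^3 - 5.31*s^2 - 2.63*s + 3.4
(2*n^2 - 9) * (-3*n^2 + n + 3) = -6*n^4 + 2*n^3 + 33*n^2 - 9*n - 27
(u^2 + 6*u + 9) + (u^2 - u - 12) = 2*u^2 + 5*u - 3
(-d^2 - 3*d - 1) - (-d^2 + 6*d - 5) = 4 - 9*d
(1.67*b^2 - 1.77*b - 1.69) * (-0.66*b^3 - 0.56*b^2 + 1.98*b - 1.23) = -1.1022*b^5 + 0.233*b^4 + 5.4132*b^3 - 4.6123*b^2 - 1.1691*b + 2.0787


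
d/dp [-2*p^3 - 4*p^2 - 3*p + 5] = -6*p^2 - 8*p - 3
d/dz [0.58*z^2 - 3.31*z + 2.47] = 1.16*z - 3.31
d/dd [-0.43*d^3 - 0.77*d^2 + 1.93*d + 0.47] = -1.29*d^2 - 1.54*d + 1.93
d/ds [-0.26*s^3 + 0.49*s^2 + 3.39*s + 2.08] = -0.78*s^2 + 0.98*s + 3.39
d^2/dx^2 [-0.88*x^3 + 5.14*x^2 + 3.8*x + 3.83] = 10.28 - 5.28*x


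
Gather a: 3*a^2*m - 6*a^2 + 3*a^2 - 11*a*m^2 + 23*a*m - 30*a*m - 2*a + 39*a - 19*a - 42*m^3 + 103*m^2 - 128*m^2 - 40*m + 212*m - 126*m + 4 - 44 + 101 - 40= a^2*(3*m - 3) + a*(-11*m^2 - 7*m + 18) - 42*m^3 - 25*m^2 + 46*m + 21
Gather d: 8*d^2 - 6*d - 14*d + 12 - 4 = 8*d^2 - 20*d + 8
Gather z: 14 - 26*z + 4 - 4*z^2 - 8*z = -4*z^2 - 34*z + 18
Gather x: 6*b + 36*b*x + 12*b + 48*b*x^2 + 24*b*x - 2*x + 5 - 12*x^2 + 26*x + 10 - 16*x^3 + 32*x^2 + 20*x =18*b - 16*x^3 + x^2*(48*b + 20) + x*(60*b + 44) + 15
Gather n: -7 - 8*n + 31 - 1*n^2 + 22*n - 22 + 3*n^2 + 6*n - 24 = 2*n^2 + 20*n - 22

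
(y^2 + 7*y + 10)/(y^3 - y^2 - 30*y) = (y + 2)/(y*(y - 6))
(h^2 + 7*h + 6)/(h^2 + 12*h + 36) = (h + 1)/(h + 6)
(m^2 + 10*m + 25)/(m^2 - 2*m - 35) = (m + 5)/(m - 7)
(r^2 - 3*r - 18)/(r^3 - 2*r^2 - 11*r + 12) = (r - 6)/(r^2 - 5*r + 4)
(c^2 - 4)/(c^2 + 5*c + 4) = (c^2 - 4)/(c^2 + 5*c + 4)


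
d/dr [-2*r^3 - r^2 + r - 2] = -6*r^2 - 2*r + 1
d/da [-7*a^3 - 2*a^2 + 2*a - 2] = -21*a^2 - 4*a + 2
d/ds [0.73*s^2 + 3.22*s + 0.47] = 1.46*s + 3.22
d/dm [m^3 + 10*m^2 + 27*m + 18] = 3*m^2 + 20*m + 27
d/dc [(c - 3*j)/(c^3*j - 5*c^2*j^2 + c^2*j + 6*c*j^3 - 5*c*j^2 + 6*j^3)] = (-2*c + 2*j - 1)/(j*(c^4 - 4*c^3*j + 2*c^3 + 4*c^2*j^2 - 8*c^2*j + c^2 + 8*c*j^2 - 4*c*j + 4*j^2))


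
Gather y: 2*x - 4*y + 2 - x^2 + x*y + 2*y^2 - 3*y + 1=-x^2 + 2*x + 2*y^2 + y*(x - 7) + 3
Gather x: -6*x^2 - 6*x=-6*x^2 - 6*x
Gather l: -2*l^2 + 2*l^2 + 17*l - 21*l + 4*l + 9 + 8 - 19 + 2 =0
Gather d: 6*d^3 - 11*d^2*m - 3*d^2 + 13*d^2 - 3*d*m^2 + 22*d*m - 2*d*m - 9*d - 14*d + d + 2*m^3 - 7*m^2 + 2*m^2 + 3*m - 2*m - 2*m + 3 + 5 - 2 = 6*d^3 + d^2*(10 - 11*m) + d*(-3*m^2 + 20*m - 22) + 2*m^3 - 5*m^2 - m + 6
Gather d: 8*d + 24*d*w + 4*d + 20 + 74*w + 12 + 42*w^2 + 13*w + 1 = d*(24*w + 12) + 42*w^2 + 87*w + 33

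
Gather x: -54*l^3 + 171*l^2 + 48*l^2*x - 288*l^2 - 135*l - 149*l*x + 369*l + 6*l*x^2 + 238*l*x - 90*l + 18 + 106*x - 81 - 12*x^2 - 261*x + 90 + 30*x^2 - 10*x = -54*l^3 - 117*l^2 + 144*l + x^2*(6*l + 18) + x*(48*l^2 + 89*l - 165) + 27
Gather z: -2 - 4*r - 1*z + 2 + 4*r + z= 0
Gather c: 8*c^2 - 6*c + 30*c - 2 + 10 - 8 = 8*c^2 + 24*c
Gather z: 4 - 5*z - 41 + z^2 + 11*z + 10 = z^2 + 6*z - 27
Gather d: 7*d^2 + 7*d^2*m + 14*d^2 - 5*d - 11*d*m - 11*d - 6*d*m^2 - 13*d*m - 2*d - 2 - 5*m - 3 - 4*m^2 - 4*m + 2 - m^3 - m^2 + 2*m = d^2*(7*m + 21) + d*(-6*m^2 - 24*m - 18) - m^3 - 5*m^2 - 7*m - 3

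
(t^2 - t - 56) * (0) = 0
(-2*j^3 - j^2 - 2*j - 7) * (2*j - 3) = -4*j^4 + 4*j^3 - j^2 - 8*j + 21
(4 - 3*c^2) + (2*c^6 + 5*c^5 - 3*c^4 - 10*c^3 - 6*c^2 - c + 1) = 2*c^6 + 5*c^5 - 3*c^4 - 10*c^3 - 9*c^2 - c + 5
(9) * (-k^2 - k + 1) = -9*k^2 - 9*k + 9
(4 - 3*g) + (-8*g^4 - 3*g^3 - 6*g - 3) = -8*g^4 - 3*g^3 - 9*g + 1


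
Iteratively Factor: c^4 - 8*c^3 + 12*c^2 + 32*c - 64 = (c - 4)*(c^3 - 4*c^2 - 4*c + 16) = (c - 4)*(c - 2)*(c^2 - 2*c - 8) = (c - 4)*(c - 2)*(c + 2)*(c - 4)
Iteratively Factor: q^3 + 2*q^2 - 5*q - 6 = (q + 1)*(q^2 + q - 6) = (q - 2)*(q + 1)*(q + 3)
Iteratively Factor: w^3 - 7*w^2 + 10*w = (w - 2)*(w^2 - 5*w) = (w - 5)*(w - 2)*(w)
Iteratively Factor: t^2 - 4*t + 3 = (t - 3)*(t - 1)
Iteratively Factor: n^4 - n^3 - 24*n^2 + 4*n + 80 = (n + 4)*(n^3 - 5*n^2 - 4*n + 20) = (n - 5)*(n + 4)*(n^2 - 4) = (n - 5)*(n - 2)*(n + 4)*(n + 2)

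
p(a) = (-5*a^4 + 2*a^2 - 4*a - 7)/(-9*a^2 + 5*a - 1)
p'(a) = (18*a - 5)*(-5*a^4 + 2*a^2 - 4*a - 7)/(-9*a^2 + 5*a - 1)^2 + (-20*a^3 + 4*a - 4)/(-9*a^2 + 5*a - 1)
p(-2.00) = 1.51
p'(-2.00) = -1.83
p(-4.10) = 7.93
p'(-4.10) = -4.24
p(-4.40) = 9.25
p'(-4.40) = -4.58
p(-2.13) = 1.76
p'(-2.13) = -1.99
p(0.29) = 26.16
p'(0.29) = -7.91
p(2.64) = 4.88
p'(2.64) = 3.05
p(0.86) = 3.48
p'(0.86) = -6.92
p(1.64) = 2.61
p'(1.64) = 1.28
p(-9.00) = 42.08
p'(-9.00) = -9.69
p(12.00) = 83.63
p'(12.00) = 13.64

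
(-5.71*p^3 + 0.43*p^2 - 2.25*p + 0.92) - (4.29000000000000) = -5.71*p^3 + 0.43*p^2 - 2.25*p - 3.37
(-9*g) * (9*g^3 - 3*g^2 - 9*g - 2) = -81*g^4 + 27*g^3 + 81*g^2 + 18*g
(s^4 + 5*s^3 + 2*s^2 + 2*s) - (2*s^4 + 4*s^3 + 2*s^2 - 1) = -s^4 + s^3 + 2*s + 1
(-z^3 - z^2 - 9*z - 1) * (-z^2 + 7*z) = z^5 - 6*z^4 + 2*z^3 - 62*z^2 - 7*z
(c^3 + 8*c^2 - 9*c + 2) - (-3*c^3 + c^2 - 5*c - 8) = 4*c^3 + 7*c^2 - 4*c + 10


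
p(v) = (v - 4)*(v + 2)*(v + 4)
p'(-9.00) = 191.00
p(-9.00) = -455.00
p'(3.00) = 23.00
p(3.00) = -35.00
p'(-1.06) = -16.87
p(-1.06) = -13.98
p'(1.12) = -7.76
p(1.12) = -46.01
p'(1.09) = -8.08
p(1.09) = -45.77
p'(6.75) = 147.69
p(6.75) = 258.67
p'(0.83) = -10.61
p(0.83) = -43.33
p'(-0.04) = -16.16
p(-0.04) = -31.36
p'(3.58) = 36.77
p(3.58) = -17.76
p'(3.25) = 28.69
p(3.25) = -28.55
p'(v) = (v - 4)*(v + 2) + (v - 4)*(v + 4) + (v + 2)*(v + 4) = 3*v^2 + 4*v - 16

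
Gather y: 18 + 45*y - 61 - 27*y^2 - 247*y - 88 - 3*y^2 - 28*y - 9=-30*y^2 - 230*y - 140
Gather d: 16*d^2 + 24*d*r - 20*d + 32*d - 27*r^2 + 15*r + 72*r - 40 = 16*d^2 + d*(24*r + 12) - 27*r^2 + 87*r - 40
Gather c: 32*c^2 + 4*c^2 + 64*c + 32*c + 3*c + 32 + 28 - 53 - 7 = 36*c^2 + 99*c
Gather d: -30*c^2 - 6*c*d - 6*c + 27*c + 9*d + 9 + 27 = -30*c^2 + 21*c + d*(9 - 6*c) + 36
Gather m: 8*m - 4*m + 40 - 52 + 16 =4*m + 4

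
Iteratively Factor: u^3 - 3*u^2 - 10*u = (u)*(u^2 - 3*u - 10) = u*(u + 2)*(u - 5)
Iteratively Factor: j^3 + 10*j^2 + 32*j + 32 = (j + 2)*(j^2 + 8*j + 16) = (j + 2)*(j + 4)*(j + 4)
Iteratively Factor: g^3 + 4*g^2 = (g)*(g^2 + 4*g) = g*(g + 4)*(g)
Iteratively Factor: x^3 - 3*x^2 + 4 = (x - 2)*(x^2 - x - 2) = (x - 2)*(x + 1)*(x - 2)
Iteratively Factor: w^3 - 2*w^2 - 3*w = (w + 1)*(w^2 - 3*w) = w*(w + 1)*(w - 3)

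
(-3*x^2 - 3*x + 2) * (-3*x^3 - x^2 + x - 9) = 9*x^5 + 12*x^4 - 6*x^3 + 22*x^2 + 29*x - 18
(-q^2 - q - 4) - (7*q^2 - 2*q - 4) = -8*q^2 + q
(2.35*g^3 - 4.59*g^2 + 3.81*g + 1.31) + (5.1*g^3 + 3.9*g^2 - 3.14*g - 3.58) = 7.45*g^3 - 0.69*g^2 + 0.67*g - 2.27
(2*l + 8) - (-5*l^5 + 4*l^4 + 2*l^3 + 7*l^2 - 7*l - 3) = 5*l^5 - 4*l^4 - 2*l^3 - 7*l^2 + 9*l + 11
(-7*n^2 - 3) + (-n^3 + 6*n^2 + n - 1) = -n^3 - n^2 + n - 4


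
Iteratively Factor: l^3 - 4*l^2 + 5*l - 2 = (l - 1)*(l^2 - 3*l + 2) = (l - 2)*(l - 1)*(l - 1)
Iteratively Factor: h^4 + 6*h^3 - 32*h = (h + 4)*(h^3 + 2*h^2 - 8*h) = (h - 2)*(h + 4)*(h^2 + 4*h) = h*(h - 2)*(h + 4)*(h + 4)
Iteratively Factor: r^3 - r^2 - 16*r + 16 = (r + 4)*(r^2 - 5*r + 4) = (r - 4)*(r + 4)*(r - 1)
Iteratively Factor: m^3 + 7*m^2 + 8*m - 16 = (m + 4)*(m^2 + 3*m - 4) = (m + 4)^2*(m - 1)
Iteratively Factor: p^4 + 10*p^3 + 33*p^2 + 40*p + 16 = (p + 4)*(p^3 + 6*p^2 + 9*p + 4) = (p + 4)^2*(p^2 + 2*p + 1) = (p + 1)*(p + 4)^2*(p + 1)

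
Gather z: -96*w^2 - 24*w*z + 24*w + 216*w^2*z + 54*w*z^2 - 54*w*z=-96*w^2 + 54*w*z^2 + 24*w + z*(216*w^2 - 78*w)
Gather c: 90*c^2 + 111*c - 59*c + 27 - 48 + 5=90*c^2 + 52*c - 16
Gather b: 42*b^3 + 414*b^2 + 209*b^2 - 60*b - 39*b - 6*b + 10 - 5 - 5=42*b^3 + 623*b^2 - 105*b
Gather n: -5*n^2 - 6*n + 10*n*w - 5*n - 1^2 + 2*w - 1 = -5*n^2 + n*(10*w - 11) + 2*w - 2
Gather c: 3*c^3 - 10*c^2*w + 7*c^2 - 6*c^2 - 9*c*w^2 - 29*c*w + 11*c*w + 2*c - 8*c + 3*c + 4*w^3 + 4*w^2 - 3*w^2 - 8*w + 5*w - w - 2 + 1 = 3*c^3 + c^2*(1 - 10*w) + c*(-9*w^2 - 18*w - 3) + 4*w^3 + w^2 - 4*w - 1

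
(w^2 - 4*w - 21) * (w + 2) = w^3 - 2*w^2 - 29*w - 42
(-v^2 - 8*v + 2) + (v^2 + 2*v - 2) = -6*v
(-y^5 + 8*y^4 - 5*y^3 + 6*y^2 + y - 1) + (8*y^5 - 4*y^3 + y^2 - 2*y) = 7*y^5 + 8*y^4 - 9*y^3 + 7*y^2 - y - 1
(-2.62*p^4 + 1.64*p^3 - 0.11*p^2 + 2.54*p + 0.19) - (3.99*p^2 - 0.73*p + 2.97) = -2.62*p^4 + 1.64*p^3 - 4.1*p^2 + 3.27*p - 2.78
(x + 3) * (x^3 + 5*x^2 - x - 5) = x^4 + 8*x^3 + 14*x^2 - 8*x - 15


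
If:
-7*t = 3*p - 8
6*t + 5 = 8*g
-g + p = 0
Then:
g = 83/74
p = 83/74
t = 49/74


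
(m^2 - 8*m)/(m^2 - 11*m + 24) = m/(m - 3)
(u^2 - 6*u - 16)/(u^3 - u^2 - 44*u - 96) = (u + 2)/(u^2 + 7*u + 12)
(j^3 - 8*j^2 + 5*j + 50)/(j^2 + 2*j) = j - 10 + 25/j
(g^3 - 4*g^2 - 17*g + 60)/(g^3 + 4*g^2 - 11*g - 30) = (g^2 - g - 20)/(g^2 + 7*g + 10)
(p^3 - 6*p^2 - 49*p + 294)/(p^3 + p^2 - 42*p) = (p - 7)/p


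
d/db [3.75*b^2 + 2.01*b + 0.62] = 7.5*b + 2.01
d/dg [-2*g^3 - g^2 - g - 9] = -6*g^2 - 2*g - 1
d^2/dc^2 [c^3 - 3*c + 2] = 6*c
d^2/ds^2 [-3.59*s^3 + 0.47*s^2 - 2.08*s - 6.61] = 0.94 - 21.54*s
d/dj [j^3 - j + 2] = 3*j^2 - 1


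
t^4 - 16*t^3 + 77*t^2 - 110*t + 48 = (t - 8)*(t - 6)*(t - 1)^2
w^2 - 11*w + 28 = (w - 7)*(w - 4)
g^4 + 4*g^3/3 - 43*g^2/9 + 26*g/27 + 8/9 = (g - 4/3)*(g - 2/3)*(g + 1/3)*(g + 3)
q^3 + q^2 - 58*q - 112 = (q - 8)*(q + 2)*(q + 7)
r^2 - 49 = (r - 7)*(r + 7)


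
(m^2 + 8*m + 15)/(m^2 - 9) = (m + 5)/(m - 3)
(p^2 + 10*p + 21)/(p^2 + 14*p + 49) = (p + 3)/(p + 7)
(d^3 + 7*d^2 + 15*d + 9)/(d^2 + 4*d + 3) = d + 3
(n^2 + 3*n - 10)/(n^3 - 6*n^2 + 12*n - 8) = (n + 5)/(n^2 - 4*n + 4)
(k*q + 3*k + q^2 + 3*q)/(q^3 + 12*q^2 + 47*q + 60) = (k + q)/(q^2 + 9*q + 20)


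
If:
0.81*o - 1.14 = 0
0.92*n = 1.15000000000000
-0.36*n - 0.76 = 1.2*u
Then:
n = 1.25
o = 1.41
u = -1.01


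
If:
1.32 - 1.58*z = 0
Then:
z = 0.84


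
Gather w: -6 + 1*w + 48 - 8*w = 42 - 7*w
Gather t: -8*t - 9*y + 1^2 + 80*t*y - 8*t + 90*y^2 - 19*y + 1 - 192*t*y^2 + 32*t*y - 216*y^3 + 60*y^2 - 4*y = t*(-192*y^2 + 112*y - 16) - 216*y^3 + 150*y^2 - 32*y + 2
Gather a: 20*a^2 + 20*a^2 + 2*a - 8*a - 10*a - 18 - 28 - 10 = 40*a^2 - 16*a - 56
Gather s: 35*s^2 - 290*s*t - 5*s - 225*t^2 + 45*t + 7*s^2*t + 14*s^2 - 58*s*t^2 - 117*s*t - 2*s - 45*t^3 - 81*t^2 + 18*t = s^2*(7*t + 49) + s*(-58*t^2 - 407*t - 7) - 45*t^3 - 306*t^2 + 63*t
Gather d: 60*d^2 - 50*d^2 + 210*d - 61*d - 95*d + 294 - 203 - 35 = 10*d^2 + 54*d + 56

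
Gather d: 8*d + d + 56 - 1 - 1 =9*d + 54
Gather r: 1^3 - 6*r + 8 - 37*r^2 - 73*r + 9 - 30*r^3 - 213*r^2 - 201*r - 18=-30*r^3 - 250*r^2 - 280*r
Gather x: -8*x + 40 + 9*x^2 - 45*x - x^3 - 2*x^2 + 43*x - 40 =-x^3 + 7*x^2 - 10*x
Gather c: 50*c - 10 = 50*c - 10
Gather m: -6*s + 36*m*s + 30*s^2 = 36*m*s + 30*s^2 - 6*s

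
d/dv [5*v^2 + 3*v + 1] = 10*v + 3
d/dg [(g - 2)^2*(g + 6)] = (g - 2)*(3*g + 10)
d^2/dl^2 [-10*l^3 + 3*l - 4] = -60*l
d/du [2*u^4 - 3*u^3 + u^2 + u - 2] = 8*u^3 - 9*u^2 + 2*u + 1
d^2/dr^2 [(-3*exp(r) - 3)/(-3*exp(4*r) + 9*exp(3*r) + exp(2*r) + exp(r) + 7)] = (243*exp(8*r) - 459*exp(7*r) - 909*exp(6*r) + 2241*exp(5*r) + 1587*exp(4*r) - 1386*exp(3*r) - 1818*exp(2*r) - 102*exp(r) + 126)*exp(r)/(27*exp(12*r) - 243*exp(11*r) + 702*exp(10*r) - 594*exp(9*r) - 261*exp(8*r) + 882*exp(7*r) - 1621*exp(6*r) - 282*exp(5*r) + 39*exp(4*r) - 1366*exp(3*r) - 168*exp(2*r) - 147*exp(r) - 343)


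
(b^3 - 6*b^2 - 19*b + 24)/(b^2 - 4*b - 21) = (b^2 - 9*b + 8)/(b - 7)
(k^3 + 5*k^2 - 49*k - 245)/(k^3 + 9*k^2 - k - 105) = (k - 7)/(k - 3)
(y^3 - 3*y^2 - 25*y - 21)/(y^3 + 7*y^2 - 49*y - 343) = (y^2 + 4*y + 3)/(y^2 + 14*y + 49)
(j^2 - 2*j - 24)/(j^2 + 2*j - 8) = (j - 6)/(j - 2)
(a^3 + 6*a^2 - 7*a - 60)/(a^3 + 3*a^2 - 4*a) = (a^2 + 2*a - 15)/(a*(a - 1))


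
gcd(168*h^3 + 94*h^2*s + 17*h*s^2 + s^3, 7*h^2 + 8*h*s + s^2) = 7*h + s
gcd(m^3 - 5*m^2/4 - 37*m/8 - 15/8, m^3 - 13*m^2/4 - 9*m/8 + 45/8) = m^2 - 7*m/4 - 15/4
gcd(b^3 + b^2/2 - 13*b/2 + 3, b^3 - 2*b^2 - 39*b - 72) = b + 3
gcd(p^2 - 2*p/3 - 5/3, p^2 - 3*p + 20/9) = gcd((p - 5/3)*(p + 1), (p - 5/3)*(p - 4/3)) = p - 5/3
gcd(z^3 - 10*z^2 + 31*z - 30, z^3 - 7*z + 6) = z - 2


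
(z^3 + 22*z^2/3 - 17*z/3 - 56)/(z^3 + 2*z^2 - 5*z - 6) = (z^2 + 13*z/3 - 56/3)/(z^2 - z - 2)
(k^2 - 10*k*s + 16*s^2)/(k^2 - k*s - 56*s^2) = (k - 2*s)/(k + 7*s)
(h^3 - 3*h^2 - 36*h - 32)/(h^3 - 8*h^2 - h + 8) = (h + 4)/(h - 1)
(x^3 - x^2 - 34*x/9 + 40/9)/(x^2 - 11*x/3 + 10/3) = (3*x^2 + 2*x - 8)/(3*(x - 2))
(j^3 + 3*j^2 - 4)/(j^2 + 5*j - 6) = (j^2 + 4*j + 4)/(j + 6)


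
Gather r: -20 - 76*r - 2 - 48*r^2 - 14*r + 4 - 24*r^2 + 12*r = -72*r^2 - 78*r - 18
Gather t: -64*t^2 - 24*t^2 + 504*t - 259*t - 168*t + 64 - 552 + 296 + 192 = -88*t^2 + 77*t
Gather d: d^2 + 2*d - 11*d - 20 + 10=d^2 - 9*d - 10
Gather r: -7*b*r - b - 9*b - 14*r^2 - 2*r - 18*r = -10*b - 14*r^2 + r*(-7*b - 20)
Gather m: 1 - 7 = -6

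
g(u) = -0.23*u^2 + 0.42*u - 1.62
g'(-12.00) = 5.94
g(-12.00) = -39.78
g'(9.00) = -3.72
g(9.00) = -16.47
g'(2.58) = -0.77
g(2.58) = -2.07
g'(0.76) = 0.07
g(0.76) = -1.43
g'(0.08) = 0.38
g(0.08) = -1.59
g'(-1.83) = 1.26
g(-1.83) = -3.16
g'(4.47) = -1.64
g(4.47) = -4.34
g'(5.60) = -2.16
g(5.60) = -6.48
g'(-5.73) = 3.06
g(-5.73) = -11.58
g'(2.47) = -0.72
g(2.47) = -1.99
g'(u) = 0.42 - 0.46*u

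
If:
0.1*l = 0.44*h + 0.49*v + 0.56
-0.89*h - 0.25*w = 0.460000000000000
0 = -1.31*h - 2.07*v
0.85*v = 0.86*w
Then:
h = -0.63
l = 4.79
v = 0.40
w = 0.39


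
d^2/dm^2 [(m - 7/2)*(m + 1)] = 2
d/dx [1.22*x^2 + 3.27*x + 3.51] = 2.44*x + 3.27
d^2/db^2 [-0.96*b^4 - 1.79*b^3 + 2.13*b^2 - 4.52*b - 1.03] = -11.52*b^2 - 10.74*b + 4.26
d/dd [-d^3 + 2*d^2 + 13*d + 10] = -3*d^2 + 4*d + 13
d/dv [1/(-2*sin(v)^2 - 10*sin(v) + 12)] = (2*sin(v) + 5)*cos(v)/(2*(sin(v)^2 + 5*sin(v) - 6)^2)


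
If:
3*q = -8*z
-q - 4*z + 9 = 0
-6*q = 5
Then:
No Solution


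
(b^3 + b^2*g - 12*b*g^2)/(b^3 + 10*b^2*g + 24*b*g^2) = (b - 3*g)/(b + 6*g)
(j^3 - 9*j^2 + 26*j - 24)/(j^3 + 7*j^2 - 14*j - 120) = (j^2 - 5*j + 6)/(j^2 + 11*j + 30)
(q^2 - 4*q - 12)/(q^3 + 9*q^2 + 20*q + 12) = (q - 6)/(q^2 + 7*q + 6)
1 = 1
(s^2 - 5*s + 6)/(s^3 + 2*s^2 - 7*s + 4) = (s^2 - 5*s + 6)/(s^3 + 2*s^2 - 7*s + 4)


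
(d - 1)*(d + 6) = d^2 + 5*d - 6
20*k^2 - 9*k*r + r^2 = (-5*k + r)*(-4*k + r)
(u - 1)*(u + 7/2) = u^2 + 5*u/2 - 7/2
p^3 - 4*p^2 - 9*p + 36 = (p - 4)*(p - 3)*(p + 3)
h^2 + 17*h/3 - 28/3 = (h - 4/3)*(h + 7)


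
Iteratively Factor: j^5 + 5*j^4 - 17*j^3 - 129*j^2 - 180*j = (j)*(j^4 + 5*j^3 - 17*j^2 - 129*j - 180) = j*(j - 5)*(j^3 + 10*j^2 + 33*j + 36) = j*(j - 5)*(j + 3)*(j^2 + 7*j + 12) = j*(j - 5)*(j + 3)*(j + 4)*(j + 3)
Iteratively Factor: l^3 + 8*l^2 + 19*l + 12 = (l + 3)*(l^2 + 5*l + 4) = (l + 3)*(l + 4)*(l + 1)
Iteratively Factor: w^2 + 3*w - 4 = (w + 4)*(w - 1)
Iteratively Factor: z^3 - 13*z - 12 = (z + 3)*(z^2 - 3*z - 4) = (z + 1)*(z + 3)*(z - 4)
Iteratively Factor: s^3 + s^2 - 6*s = (s + 3)*(s^2 - 2*s) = s*(s + 3)*(s - 2)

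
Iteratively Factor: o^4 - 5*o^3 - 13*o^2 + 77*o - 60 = (o - 5)*(o^3 - 13*o + 12) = (o - 5)*(o + 4)*(o^2 - 4*o + 3) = (o - 5)*(o - 3)*(o + 4)*(o - 1)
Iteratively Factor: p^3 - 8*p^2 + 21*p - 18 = (p - 3)*(p^2 - 5*p + 6) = (p - 3)^2*(p - 2)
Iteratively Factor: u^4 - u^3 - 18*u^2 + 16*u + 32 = (u + 4)*(u^3 - 5*u^2 + 2*u + 8) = (u + 1)*(u + 4)*(u^2 - 6*u + 8) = (u - 2)*(u + 1)*(u + 4)*(u - 4)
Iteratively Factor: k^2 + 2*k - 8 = (k - 2)*(k + 4)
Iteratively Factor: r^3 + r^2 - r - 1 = (r + 1)*(r^2 - 1) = (r + 1)^2*(r - 1)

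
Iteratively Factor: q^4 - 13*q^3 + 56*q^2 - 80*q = (q - 4)*(q^3 - 9*q^2 + 20*q) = q*(q - 4)*(q^2 - 9*q + 20) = q*(q - 5)*(q - 4)*(q - 4)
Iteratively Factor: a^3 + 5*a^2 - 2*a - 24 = (a + 4)*(a^2 + a - 6) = (a + 3)*(a + 4)*(a - 2)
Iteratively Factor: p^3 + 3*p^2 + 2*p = (p)*(p^2 + 3*p + 2) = p*(p + 1)*(p + 2)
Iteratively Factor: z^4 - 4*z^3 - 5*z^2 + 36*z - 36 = (z - 3)*(z^3 - z^2 - 8*z + 12) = (z - 3)*(z - 2)*(z^2 + z - 6) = (z - 3)*(z - 2)*(z + 3)*(z - 2)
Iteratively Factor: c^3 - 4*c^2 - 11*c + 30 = (c + 3)*(c^2 - 7*c + 10) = (c - 2)*(c + 3)*(c - 5)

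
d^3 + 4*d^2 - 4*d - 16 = (d - 2)*(d + 2)*(d + 4)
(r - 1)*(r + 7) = r^2 + 6*r - 7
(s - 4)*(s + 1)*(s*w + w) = s^3*w - 2*s^2*w - 7*s*w - 4*w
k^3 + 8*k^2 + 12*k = k*(k + 2)*(k + 6)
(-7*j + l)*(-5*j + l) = 35*j^2 - 12*j*l + l^2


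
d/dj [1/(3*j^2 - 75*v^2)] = -2*j/(3*(j^2 - 25*v^2)^2)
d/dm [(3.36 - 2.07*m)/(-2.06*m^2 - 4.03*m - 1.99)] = (-4.2642*m^2 + 13.8432*m + 17.6601)/(4.2436*m^4 + 16.6036*m^3 + 24.4397*m^2 + 16.0394*m + 3.9601)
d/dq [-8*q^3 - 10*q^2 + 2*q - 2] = -24*q^2 - 20*q + 2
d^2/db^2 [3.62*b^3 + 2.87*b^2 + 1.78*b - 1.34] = 21.72*b + 5.74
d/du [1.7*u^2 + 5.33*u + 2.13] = 3.4*u + 5.33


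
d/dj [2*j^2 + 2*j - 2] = 4*j + 2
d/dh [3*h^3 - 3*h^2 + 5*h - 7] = 9*h^2 - 6*h + 5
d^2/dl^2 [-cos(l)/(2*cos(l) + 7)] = 7*(7*cos(l) - cos(2*l) + 3)/(2*cos(l) + 7)^3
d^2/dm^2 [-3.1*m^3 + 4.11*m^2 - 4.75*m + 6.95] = 8.22 - 18.6*m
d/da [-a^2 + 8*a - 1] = 8 - 2*a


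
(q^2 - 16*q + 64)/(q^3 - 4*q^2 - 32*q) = (q - 8)/(q*(q + 4))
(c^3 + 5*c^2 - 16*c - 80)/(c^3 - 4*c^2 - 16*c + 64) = (c + 5)/(c - 4)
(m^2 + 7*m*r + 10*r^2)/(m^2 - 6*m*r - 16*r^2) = (-m - 5*r)/(-m + 8*r)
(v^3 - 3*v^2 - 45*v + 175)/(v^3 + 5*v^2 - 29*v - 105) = (v - 5)/(v + 3)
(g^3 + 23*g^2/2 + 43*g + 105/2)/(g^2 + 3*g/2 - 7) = (g^2 + 8*g + 15)/(g - 2)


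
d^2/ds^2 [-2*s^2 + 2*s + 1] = -4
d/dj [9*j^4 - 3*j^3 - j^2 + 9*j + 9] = 36*j^3 - 9*j^2 - 2*j + 9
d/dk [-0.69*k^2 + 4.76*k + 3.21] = 4.76 - 1.38*k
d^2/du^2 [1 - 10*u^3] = -60*u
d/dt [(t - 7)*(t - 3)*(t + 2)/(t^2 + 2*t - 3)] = (t^4 + 4*t^3 - 26*t^2 - 36*t - 87)/(t^4 + 4*t^3 - 2*t^2 - 12*t + 9)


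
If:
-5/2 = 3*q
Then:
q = -5/6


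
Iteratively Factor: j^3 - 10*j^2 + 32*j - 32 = (j - 2)*(j^2 - 8*j + 16) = (j - 4)*(j - 2)*(j - 4)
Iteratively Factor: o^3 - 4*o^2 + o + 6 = (o + 1)*(o^2 - 5*o + 6) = (o - 3)*(o + 1)*(o - 2)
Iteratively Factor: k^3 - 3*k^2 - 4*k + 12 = (k - 3)*(k^2 - 4) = (k - 3)*(k + 2)*(k - 2)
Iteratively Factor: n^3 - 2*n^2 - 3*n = (n)*(n^2 - 2*n - 3) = n*(n + 1)*(n - 3)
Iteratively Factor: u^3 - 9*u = (u - 3)*(u^2 + 3*u) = (u - 3)*(u + 3)*(u)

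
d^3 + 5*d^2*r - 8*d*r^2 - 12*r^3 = (d - 2*r)*(d + r)*(d + 6*r)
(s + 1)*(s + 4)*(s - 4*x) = s^3 - 4*s^2*x + 5*s^2 - 20*s*x + 4*s - 16*x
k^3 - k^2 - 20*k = k*(k - 5)*(k + 4)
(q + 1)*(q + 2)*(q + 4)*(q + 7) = q^4 + 14*q^3 + 63*q^2 + 106*q + 56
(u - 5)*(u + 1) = u^2 - 4*u - 5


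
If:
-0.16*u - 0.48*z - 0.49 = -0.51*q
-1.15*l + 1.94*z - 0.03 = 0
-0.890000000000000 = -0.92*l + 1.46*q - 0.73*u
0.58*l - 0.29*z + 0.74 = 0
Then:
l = -1.80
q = 2.86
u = 9.21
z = -1.05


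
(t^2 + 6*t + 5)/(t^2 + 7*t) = (t^2 + 6*t + 5)/(t*(t + 7))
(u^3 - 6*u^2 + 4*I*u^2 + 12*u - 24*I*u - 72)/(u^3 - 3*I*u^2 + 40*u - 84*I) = (u - 6)/(u - 7*I)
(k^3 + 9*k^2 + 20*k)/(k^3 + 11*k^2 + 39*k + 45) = k*(k + 4)/(k^2 + 6*k + 9)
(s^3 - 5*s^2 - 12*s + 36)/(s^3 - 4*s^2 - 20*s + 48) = (s + 3)/(s + 4)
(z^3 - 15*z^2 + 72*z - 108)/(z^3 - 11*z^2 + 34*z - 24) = (z^2 - 9*z + 18)/(z^2 - 5*z + 4)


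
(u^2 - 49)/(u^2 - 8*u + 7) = (u + 7)/(u - 1)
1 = 1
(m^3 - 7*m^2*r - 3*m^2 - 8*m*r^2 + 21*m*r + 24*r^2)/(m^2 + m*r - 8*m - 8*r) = (m^2 - 8*m*r - 3*m + 24*r)/(m - 8)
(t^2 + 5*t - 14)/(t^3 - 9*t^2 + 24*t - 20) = (t + 7)/(t^2 - 7*t + 10)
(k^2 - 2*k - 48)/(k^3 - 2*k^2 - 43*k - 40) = (k + 6)/(k^2 + 6*k + 5)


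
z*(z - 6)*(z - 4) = z^3 - 10*z^2 + 24*z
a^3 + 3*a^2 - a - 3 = (a - 1)*(a + 1)*(a + 3)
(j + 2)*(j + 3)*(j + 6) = j^3 + 11*j^2 + 36*j + 36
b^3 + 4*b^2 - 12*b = b*(b - 2)*(b + 6)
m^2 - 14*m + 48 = (m - 8)*(m - 6)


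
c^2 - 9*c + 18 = (c - 6)*(c - 3)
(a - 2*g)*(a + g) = a^2 - a*g - 2*g^2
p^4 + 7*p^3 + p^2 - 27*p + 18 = (p - 1)^2*(p + 3)*(p + 6)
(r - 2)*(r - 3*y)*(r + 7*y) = r^3 + 4*r^2*y - 2*r^2 - 21*r*y^2 - 8*r*y + 42*y^2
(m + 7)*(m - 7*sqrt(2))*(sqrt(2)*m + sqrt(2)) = sqrt(2)*m^3 - 14*m^2 + 8*sqrt(2)*m^2 - 112*m + 7*sqrt(2)*m - 98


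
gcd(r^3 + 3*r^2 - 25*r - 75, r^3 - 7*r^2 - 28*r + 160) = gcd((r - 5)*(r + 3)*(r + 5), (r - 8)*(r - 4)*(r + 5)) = r + 5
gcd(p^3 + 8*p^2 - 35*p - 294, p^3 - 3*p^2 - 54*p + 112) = p + 7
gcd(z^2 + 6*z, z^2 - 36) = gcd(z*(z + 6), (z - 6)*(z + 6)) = z + 6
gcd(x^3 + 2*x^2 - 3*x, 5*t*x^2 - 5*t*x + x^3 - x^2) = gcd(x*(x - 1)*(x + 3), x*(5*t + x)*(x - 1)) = x^2 - x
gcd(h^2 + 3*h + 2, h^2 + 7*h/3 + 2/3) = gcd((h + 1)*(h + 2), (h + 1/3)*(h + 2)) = h + 2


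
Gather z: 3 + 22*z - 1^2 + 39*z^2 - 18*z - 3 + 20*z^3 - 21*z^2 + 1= 20*z^3 + 18*z^2 + 4*z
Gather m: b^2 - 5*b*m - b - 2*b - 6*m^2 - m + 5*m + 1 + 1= b^2 - 3*b - 6*m^2 + m*(4 - 5*b) + 2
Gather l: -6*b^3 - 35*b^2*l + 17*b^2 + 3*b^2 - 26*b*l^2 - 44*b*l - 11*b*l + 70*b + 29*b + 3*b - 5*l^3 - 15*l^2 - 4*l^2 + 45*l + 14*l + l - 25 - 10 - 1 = -6*b^3 + 20*b^2 + 102*b - 5*l^3 + l^2*(-26*b - 19) + l*(-35*b^2 - 55*b + 60) - 36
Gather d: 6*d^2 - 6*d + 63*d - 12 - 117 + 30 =6*d^2 + 57*d - 99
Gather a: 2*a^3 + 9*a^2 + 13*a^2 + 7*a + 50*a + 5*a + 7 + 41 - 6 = 2*a^3 + 22*a^2 + 62*a + 42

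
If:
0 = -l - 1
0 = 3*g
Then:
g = 0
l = -1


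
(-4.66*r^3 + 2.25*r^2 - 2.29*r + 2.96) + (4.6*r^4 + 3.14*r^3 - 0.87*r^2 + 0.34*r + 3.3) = 4.6*r^4 - 1.52*r^3 + 1.38*r^2 - 1.95*r + 6.26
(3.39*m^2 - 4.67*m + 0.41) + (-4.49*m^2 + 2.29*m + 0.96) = -1.1*m^2 - 2.38*m + 1.37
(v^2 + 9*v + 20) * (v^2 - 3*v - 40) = v^4 + 6*v^3 - 47*v^2 - 420*v - 800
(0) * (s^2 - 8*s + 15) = 0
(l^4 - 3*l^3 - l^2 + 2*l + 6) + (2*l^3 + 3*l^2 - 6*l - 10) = l^4 - l^3 + 2*l^2 - 4*l - 4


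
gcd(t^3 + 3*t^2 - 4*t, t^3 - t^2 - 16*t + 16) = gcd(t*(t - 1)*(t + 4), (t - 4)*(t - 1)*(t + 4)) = t^2 + 3*t - 4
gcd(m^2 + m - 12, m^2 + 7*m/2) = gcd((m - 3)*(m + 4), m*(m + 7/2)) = 1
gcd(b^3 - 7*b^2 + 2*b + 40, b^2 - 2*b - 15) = b - 5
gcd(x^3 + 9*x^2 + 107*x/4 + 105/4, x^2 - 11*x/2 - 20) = x + 5/2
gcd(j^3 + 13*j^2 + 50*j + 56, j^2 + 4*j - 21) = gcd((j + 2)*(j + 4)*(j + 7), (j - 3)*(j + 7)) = j + 7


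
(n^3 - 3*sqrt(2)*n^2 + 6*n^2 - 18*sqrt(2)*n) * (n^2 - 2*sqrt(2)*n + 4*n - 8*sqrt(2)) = n^5 - 5*sqrt(2)*n^4 + 10*n^4 - 50*sqrt(2)*n^3 + 36*n^3 - 120*sqrt(2)*n^2 + 120*n^2 + 288*n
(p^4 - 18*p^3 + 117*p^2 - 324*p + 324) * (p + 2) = p^5 - 16*p^4 + 81*p^3 - 90*p^2 - 324*p + 648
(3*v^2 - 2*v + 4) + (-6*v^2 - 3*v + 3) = -3*v^2 - 5*v + 7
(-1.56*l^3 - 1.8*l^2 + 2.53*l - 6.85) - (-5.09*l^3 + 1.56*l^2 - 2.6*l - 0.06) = 3.53*l^3 - 3.36*l^2 + 5.13*l - 6.79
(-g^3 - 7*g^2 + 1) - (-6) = -g^3 - 7*g^2 + 7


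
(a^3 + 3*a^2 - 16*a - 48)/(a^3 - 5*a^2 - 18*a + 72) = (a^2 - a - 12)/(a^2 - 9*a + 18)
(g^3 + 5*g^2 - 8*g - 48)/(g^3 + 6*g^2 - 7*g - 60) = (g + 4)/(g + 5)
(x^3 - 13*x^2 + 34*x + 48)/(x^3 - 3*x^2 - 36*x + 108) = (x^2 - 7*x - 8)/(x^2 + 3*x - 18)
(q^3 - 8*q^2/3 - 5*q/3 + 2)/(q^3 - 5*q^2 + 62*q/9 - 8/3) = 3*(q + 1)/(3*q - 4)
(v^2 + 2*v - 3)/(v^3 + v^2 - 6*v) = (v - 1)/(v*(v - 2))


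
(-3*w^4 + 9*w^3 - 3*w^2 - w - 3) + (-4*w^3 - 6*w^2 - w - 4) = -3*w^4 + 5*w^3 - 9*w^2 - 2*w - 7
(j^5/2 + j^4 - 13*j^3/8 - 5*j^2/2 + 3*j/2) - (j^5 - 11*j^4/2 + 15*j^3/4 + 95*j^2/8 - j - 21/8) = -j^5/2 + 13*j^4/2 - 43*j^3/8 - 115*j^2/8 + 5*j/2 + 21/8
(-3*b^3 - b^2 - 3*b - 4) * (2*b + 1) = -6*b^4 - 5*b^3 - 7*b^2 - 11*b - 4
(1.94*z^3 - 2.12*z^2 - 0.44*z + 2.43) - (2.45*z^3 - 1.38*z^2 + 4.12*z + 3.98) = -0.51*z^3 - 0.74*z^2 - 4.56*z - 1.55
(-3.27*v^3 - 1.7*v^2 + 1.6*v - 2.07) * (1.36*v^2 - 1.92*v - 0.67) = -4.4472*v^5 + 3.9664*v^4 + 7.6309*v^3 - 4.7482*v^2 + 2.9024*v + 1.3869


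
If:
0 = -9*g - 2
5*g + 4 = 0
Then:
No Solution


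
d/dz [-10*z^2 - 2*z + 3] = -20*z - 2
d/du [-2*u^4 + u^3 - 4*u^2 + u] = -8*u^3 + 3*u^2 - 8*u + 1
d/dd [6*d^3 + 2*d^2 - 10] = 2*d*(9*d + 2)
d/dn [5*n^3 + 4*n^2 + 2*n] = 15*n^2 + 8*n + 2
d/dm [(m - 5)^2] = 2*m - 10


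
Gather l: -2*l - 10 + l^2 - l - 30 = l^2 - 3*l - 40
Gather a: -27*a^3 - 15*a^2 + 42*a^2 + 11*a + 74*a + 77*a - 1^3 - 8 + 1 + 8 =-27*a^3 + 27*a^2 + 162*a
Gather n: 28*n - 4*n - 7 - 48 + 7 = 24*n - 48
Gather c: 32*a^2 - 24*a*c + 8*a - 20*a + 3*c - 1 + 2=32*a^2 - 12*a + c*(3 - 24*a) + 1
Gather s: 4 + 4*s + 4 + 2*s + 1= 6*s + 9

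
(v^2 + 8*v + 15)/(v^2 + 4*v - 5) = (v + 3)/(v - 1)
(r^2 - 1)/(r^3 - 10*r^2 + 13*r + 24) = (r - 1)/(r^2 - 11*r + 24)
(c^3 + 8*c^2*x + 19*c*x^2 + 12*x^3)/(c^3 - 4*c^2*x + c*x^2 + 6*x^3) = (c^2 + 7*c*x + 12*x^2)/(c^2 - 5*c*x + 6*x^2)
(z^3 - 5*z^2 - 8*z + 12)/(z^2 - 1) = (z^2 - 4*z - 12)/(z + 1)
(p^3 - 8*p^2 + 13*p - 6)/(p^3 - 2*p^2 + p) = (p - 6)/p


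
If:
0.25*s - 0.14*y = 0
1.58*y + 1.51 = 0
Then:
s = -0.54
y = -0.96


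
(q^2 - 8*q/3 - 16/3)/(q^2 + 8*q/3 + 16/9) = 3*(q - 4)/(3*q + 4)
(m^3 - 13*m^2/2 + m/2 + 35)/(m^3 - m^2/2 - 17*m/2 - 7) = (m - 5)/(m + 1)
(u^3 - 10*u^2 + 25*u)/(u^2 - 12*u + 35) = u*(u - 5)/(u - 7)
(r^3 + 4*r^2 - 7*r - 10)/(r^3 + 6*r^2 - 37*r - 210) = (r^2 - r - 2)/(r^2 + r - 42)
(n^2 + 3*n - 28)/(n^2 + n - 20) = (n + 7)/(n + 5)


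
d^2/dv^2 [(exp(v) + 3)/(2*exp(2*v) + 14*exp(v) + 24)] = (exp(v) - 4)*exp(v)/(2*(exp(3*v) + 12*exp(2*v) + 48*exp(v) + 64))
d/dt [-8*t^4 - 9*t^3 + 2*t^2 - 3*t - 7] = -32*t^3 - 27*t^2 + 4*t - 3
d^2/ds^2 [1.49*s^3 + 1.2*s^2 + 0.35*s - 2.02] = 8.94*s + 2.4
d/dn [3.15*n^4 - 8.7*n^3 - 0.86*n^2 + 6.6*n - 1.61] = 12.6*n^3 - 26.1*n^2 - 1.72*n + 6.6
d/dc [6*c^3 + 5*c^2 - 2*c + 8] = 18*c^2 + 10*c - 2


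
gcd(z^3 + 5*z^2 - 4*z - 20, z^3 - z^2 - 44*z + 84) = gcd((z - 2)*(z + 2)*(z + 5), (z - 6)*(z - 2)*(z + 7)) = z - 2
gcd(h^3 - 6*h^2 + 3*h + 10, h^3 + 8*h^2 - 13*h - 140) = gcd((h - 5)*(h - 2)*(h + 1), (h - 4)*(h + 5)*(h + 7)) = 1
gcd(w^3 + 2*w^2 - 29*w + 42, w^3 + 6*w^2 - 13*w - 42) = w^2 + 4*w - 21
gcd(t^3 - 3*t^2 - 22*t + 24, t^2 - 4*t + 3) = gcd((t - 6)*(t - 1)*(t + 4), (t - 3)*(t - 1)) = t - 1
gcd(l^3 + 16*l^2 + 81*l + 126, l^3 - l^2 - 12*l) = l + 3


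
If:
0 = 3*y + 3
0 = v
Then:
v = 0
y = -1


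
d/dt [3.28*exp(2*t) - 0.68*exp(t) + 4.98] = (6.56*exp(t) - 0.68)*exp(t)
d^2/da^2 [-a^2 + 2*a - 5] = -2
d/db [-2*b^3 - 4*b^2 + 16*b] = -6*b^2 - 8*b + 16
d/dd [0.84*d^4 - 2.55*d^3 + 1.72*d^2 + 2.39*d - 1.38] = 3.36*d^3 - 7.65*d^2 + 3.44*d + 2.39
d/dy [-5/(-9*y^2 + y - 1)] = 5*(1 - 18*y)/(9*y^2 - y + 1)^2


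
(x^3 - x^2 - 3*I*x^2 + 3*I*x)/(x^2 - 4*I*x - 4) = x*(-x^2 + x + 3*I*x - 3*I)/(-x^2 + 4*I*x + 4)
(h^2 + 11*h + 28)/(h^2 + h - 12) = (h + 7)/(h - 3)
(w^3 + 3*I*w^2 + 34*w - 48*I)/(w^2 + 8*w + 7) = (w^3 + 3*I*w^2 + 34*w - 48*I)/(w^2 + 8*w + 7)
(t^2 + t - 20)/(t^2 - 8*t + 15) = (t^2 + t - 20)/(t^2 - 8*t + 15)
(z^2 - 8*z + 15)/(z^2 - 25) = (z - 3)/(z + 5)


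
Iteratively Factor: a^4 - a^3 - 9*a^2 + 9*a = (a + 3)*(a^3 - 4*a^2 + 3*a) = a*(a + 3)*(a^2 - 4*a + 3) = a*(a - 1)*(a + 3)*(a - 3)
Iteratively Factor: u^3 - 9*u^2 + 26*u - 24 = (u - 4)*(u^2 - 5*u + 6) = (u - 4)*(u - 3)*(u - 2)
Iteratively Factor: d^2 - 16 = (d + 4)*(d - 4)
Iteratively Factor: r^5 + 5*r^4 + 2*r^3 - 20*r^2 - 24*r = (r + 2)*(r^4 + 3*r^3 - 4*r^2 - 12*r) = (r + 2)*(r + 3)*(r^3 - 4*r) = (r + 2)^2*(r + 3)*(r^2 - 2*r) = (r - 2)*(r + 2)^2*(r + 3)*(r)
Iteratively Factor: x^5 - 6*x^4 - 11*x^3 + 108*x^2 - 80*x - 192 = (x + 1)*(x^4 - 7*x^3 - 4*x^2 + 112*x - 192) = (x + 1)*(x + 4)*(x^3 - 11*x^2 + 40*x - 48) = (x - 4)*(x + 1)*(x + 4)*(x^2 - 7*x + 12) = (x - 4)*(x - 3)*(x + 1)*(x + 4)*(x - 4)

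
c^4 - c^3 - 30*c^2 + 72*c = c*(c - 4)*(c - 3)*(c + 6)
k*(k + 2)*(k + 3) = k^3 + 5*k^2 + 6*k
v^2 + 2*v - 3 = (v - 1)*(v + 3)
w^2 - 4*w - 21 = (w - 7)*(w + 3)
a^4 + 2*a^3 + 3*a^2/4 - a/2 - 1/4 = (a - 1/2)*(a + 1/2)*(a + 1)^2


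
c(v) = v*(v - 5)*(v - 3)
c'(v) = v*(v - 5) + v*(v - 3) + (v - 5)*(v - 3)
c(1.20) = 8.21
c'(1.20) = 0.12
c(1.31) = 8.17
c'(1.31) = -0.81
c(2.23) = 4.76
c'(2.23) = -5.76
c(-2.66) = -115.33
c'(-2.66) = 78.79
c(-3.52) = -195.54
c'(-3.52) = 108.49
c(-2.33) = -91.03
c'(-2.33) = 68.57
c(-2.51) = -103.86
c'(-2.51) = 74.06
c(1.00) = 8.00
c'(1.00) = 2.00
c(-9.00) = -1512.00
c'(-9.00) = 402.00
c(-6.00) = -594.00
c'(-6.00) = 219.00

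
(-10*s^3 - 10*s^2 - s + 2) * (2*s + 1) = -20*s^4 - 30*s^3 - 12*s^2 + 3*s + 2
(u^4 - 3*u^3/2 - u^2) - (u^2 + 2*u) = u^4 - 3*u^3/2 - 2*u^2 - 2*u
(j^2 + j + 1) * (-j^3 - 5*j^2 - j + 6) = -j^5 - 6*j^4 - 7*j^3 + 5*j + 6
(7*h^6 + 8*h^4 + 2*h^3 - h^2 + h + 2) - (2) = 7*h^6 + 8*h^4 + 2*h^3 - h^2 + h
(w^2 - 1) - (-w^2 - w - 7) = 2*w^2 + w + 6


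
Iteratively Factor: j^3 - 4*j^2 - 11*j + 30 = (j + 3)*(j^2 - 7*j + 10) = (j - 2)*(j + 3)*(j - 5)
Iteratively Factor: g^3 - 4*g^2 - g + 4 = (g - 4)*(g^2 - 1) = (g - 4)*(g - 1)*(g + 1)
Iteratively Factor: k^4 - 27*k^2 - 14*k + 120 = (k - 2)*(k^3 + 2*k^2 - 23*k - 60) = (k - 2)*(k + 3)*(k^2 - k - 20) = (k - 5)*(k - 2)*(k + 3)*(k + 4)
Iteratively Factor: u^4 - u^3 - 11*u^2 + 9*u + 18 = (u - 3)*(u^3 + 2*u^2 - 5*u - 6) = (u - 3)*(u - 2)*(u^2 + 4*u + 3) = (u - 3)*(u - 2)*(u + 3)*(u + 1)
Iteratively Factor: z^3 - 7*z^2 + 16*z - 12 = (z - 2)*(z^2 - 5*z + 6) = (z - 2)^2*(z - 3)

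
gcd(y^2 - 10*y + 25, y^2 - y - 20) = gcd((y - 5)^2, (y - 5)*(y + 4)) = y - 5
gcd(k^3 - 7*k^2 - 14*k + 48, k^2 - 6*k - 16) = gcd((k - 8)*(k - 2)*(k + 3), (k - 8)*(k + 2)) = k - 8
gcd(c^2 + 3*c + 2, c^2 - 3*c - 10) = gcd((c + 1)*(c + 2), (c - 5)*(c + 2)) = c + 2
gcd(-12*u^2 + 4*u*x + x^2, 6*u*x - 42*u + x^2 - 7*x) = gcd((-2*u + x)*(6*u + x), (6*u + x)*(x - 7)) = 6*u + x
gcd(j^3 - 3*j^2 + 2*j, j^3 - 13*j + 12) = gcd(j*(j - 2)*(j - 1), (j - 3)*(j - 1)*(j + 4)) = j - 1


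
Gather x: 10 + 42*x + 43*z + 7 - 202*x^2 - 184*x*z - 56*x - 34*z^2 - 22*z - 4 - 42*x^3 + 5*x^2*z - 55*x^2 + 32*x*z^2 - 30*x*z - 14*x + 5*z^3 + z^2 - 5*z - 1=-42*x^3 + x^2*(5*z - 257) + x*(32*z^2 - 214*z - 28) + 5*z^3 - 33*z^2 + 16*z + 12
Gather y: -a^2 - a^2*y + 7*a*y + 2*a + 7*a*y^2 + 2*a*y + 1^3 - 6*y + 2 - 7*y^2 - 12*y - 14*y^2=-a^2 + 2*a + y^2*(7*a - 21) + y*(-a^2 + 9*a - 18) + 3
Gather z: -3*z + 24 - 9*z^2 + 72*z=-9*z^2 + 69*z + 24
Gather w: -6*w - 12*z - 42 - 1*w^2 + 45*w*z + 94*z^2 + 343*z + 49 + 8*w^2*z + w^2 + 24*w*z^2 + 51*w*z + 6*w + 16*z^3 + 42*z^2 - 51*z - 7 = 8*w^2*z + w*(24*z^2 + 96*z) + 16*z^3 + 136*z^2 + 280*z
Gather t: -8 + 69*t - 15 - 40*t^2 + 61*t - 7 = -40*t^2 + 130*t - 30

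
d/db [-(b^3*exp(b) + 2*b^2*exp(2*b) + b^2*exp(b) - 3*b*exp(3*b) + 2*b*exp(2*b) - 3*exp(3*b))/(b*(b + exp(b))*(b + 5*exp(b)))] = (-b^6 - 4*b^5*exp(b) - b^5 + 2*b^4*exp(2*b) - 8*b^4*exp(b) + b^4 + 36*b^3*exp(3*b) - 14*b^3*exp(2*b) + 4*b^3*exp(b) + 15*b^2*exp(4*b) + 8*b^2*exp(3*b) - 2*b^2*exp(2*b) + 15*b*exp(4*b) - 36*b*exp(3*b) - 15*exp(4*b))*exp(b)/(b^2*(b^4 + 12*b^3*exp(b) + 46*b^2*exp(2*b) + 60*b*exp(3*b) + 25*exp(4*b)))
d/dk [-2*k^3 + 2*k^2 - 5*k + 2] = -6*k^2 + 4*k - 5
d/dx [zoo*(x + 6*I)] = zoo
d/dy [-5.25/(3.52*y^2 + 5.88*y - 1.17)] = (36.96*y + 30.87)/(3.52*y^2 + 5.88*y - 1.17)^2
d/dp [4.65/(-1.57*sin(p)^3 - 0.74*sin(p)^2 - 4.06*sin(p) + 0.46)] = (21.9015*sin(p)^2 + 6.882*sin(p) + 18.879)*cos(p)/(1.57*sin(p)^3 + 0.74*sin(p)^2 + 4.06*sin(p) - 0.46)^2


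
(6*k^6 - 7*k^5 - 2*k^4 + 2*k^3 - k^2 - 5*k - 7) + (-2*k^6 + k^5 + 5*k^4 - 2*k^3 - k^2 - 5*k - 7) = 4*k^6 - 6*k^5 + 3*k^4 - 2*k^2 - 10*k - 14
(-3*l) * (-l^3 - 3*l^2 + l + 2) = 3*l^4 + 9*l^3 - 3*l^2 - 6*l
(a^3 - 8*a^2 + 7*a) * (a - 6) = a^4 - 14*a^3 + 55*a^2 - 42*a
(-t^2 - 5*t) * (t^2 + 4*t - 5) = -t^4 - 9*t^3 - 15*t^2 + 25*t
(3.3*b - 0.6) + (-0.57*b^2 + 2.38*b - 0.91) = -0.57*b^2 + 5.68*b - 1.51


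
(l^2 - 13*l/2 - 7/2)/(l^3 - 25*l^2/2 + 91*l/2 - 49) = (2*l + 1)/(2*l^2 - 11*l + 14)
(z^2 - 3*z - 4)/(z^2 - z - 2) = (z - 4)/(z - 2)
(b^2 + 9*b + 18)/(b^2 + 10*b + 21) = (b + 6)/(b + 7)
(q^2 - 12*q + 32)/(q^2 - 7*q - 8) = (q - 4)/(q + 1)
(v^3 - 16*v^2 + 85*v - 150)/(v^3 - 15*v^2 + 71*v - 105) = (v^2 - 11*v + 30)/(v^2 - 10*v + 21)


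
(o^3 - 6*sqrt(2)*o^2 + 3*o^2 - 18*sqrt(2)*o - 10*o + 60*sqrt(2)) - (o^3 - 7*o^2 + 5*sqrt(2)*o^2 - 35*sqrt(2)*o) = -11*sqrt(2)*o^2 + 10*o^2 - 10*o + 17*sqrt(2)*o + 60*sqrt(2)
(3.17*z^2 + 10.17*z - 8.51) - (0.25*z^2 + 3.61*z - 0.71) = 2.92*z^2 + 6.56*z - 7.8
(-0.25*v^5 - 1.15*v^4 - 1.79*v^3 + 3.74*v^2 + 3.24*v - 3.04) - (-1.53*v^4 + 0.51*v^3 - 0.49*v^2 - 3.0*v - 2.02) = -0.25*v^5 + 0.38*v^4 - 2.3*v^3 + 4.23*v^2 + 6.24*v - 1.02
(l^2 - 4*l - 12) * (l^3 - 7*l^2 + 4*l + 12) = l^5 - 11*l^4 + 20*l^3 + 80*l^2 - 96*l - 144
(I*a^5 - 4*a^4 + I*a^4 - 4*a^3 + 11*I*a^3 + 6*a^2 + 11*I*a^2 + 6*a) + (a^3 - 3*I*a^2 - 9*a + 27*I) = I*a^5 - 4*a^4 + I*a^4 - 3*a^3 + 11*I*a^3 + 6*a^2 + 8*I*a^2 - 3*a + 27*I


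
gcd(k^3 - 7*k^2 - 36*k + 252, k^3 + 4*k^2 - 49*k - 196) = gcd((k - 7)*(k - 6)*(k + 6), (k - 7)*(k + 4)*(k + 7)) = k - 7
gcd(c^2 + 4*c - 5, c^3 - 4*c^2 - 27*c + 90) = c + 5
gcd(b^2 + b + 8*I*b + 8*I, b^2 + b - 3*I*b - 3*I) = b + 1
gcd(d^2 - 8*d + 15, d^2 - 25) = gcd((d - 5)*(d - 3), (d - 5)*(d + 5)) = d - 5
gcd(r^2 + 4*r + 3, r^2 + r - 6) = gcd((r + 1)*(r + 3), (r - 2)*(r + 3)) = r + 3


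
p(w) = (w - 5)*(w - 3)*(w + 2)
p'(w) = (w - 5)*(w - 3) + (w - 5)*(w + 2) + (w - 3)*(w + 2)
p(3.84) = -5.69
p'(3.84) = -2.84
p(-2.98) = -46.77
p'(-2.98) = 61.40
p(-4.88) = -224.22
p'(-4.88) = 129.00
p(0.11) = 29.82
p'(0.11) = -2.28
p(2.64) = 3.94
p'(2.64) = -11.77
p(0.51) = 28.06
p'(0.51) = -6.34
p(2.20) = 9.41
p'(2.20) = -12.88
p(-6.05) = -405.01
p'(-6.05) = 181.41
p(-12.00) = -2550.00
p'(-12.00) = 575.00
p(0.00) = 30.00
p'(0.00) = -1.00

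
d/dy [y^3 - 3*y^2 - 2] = 3*y*(y - 2)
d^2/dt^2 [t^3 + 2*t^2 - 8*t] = 6*t + 4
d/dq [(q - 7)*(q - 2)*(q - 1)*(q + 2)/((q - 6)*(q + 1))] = (2*q^5 - 23*q^4 + 56*q^3 + 97*q^2 + 20*q - 332)/(q^4 - 10*q^3 + 13*q^2 + 60*q + 36)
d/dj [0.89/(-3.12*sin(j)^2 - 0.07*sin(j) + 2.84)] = (5.5536*sin(j) + 0.0623)*cos(j)/(3.12*sin(j)^2 + 0.07*sin(j) - 2.84)^2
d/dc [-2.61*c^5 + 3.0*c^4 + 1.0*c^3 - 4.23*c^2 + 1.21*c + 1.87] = -13.05*c^4 + 12.0*c^3 + 3.0*c^2 - 8.46*c + 1.21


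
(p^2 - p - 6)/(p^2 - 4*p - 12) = (p - 3)/(p - 6)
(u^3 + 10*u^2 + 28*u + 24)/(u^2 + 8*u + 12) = u + 2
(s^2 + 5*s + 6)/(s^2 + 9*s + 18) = (s + 2)/(s + 6)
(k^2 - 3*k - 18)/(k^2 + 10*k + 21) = (k - 6)/(k + 7)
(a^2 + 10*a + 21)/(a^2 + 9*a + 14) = (a + 3)/(a + 2)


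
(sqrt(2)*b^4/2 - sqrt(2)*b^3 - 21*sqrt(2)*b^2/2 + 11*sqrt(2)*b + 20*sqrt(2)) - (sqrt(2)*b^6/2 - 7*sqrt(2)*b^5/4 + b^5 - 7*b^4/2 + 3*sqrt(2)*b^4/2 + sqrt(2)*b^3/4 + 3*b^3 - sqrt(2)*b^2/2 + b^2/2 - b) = -sqrt(2)*b^6/2 - b^5 + 7*sqrt(2)*b^5/4 - sqrt(2)*b^4 + 7*b^4/2 - 3*b^3 - 5*sqrt(2)*b^3/4 - 10*sqrt(2)*b^2 - b^2/2 + b + 11*sqrt(2)*b + 20*sqrt(2)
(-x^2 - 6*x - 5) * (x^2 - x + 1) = -x^4 - 5*x^3 - x - 5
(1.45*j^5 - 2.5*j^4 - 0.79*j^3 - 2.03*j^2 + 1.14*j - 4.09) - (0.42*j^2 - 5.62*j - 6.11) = 1.45*j^5 - 2.5*j^4 - 0.79*j^3 - 2.45*j^2 + 6.76*j + 2.02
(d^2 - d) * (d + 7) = d^3 + 6*d^2 - 7*d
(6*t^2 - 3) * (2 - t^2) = -6*t^4 + 15*t^2 - 6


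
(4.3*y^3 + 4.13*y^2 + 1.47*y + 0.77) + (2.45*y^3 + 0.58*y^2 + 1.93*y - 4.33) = 6.75*y^3 + 4.71*y^2 + 3.4*y - 3.56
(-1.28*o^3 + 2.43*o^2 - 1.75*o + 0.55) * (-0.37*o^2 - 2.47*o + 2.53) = 0.4736*o^5 + 2.2625*o^4 - 8.593*o^3 + 10.2669*o^2 - 5.786*o + 1.3915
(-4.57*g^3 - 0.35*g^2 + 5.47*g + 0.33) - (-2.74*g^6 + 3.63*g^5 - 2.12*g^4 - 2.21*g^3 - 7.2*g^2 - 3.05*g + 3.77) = 2.74*g^6 - 3.63*g^5 + 2.12*g^4 - 2.36*g^3 + 6.85*g^2 + 8.52*g - 3.44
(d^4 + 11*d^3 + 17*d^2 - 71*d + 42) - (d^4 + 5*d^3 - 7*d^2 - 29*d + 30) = 6*d^3 + 24*d^2 - 42*d + 12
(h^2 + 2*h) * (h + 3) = h^3 + 5*h^2 + 6*h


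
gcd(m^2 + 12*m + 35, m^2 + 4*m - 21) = m + 7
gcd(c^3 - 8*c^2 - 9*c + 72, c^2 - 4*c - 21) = c + 3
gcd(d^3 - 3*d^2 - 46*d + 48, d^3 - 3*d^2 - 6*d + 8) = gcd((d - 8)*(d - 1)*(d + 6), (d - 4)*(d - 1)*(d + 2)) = d - 1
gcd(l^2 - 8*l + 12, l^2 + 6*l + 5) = 1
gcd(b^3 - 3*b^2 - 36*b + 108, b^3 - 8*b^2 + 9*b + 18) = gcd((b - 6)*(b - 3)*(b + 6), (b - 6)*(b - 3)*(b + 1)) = b^2 - 9*b + 18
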